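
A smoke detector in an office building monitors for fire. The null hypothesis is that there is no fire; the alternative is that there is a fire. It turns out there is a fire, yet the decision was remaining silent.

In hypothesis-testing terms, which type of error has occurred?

Type II error

'Remaining silent' corresponds to failing to reject H₀.
H₀ was not rejected but H₀ is false — a Type II error (false negative).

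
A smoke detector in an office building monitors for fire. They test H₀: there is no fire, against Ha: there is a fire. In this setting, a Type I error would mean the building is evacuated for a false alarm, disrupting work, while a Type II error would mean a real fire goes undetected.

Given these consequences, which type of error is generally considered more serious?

Type II error

The Type II consequence (a real fire goes undetected) is more severe than the Type I consequence (the building is evacuated for a false alarm, disrupting work).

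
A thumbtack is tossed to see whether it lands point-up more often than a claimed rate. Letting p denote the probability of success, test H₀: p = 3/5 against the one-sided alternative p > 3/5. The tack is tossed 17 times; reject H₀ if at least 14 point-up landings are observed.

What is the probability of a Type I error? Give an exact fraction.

The Type I error probability is α = P(Y ≥ 14) computed under H₀, where Y ~ Binomial(17, 3/5).
Adding the binomial terms for j = 14 through 17 with p = 3/5 yields 7083577089/152587890625.

7083577089/152587890625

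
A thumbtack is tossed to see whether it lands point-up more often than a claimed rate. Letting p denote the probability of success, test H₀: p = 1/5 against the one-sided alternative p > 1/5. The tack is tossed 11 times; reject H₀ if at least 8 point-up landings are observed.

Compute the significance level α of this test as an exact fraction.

α = P(reject H₀ | H₀ true) = P(Y ≥ 8 | p = 1/5), with Y ~ Binomial(11, 1/5).
Adding the binomial terms for j = 8 through 11 with p = 1/5 yields 2297/9765625.

2297/9765625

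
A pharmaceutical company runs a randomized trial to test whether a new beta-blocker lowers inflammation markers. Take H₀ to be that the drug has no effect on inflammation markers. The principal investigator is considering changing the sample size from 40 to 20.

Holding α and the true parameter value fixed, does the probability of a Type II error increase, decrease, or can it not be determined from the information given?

It increases.

Reducing n widens both sampling distributions, so the test has less ability to distinguish Ha from H₀.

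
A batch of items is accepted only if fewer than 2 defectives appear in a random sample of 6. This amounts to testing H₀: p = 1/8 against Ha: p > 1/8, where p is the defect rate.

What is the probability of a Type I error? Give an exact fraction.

Under H₀, X ~ Binomial(6, 1/8); the Type I error rate is P(X ≥ 2).
Via the complement, α = 1 − Σ_{j=0}^{1} C(6,j)(1/8)^j(7/8)^{6-j} = 43653/262144.

43653/262144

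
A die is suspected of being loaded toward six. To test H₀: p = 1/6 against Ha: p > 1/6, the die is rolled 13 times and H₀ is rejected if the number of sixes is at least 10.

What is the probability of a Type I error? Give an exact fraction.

18883/6530347008

The Type I error probability is α = P(X ≥ 10) computed under H₀, where X ~ Binomial(13, 1/6).
Adding the binomial terms for j = 10 through 13 with p = 1/6 yields 18883/6530347008.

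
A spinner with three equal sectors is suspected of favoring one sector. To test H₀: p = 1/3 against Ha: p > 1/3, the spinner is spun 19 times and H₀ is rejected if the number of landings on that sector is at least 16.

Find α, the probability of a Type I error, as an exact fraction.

2825/387420489

The Type I error probability is α = P(Y ≥ 16) computed under H₀, where Y ~ Binomial(19, 1/3).
Adding the binomial terms for j = 16 through 19 with p = 1/3 yields 2825/387420489.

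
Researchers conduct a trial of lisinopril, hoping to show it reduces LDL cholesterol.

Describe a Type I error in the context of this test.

With the conventional null hypothesis that the drug has no effect on LDL cholesterol:
A Type I error is rejecting H₀ when H₀ is true.
Here that means concluding that the drug is effective when actually the drug has no effect on LDL cholesterol.

A Type I error would mean concluding that the drug reduces LDL cholesterol when in fact the drug has no effect on LDL cholesterol.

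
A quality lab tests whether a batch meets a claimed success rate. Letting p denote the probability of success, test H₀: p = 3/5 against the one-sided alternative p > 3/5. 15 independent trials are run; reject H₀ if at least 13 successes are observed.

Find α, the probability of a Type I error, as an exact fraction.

α = P(reject H₀ | H₀ true) = P(K ≥ 13 | p = 3/5), with K ~ Binomial(15, 3/5).
P(K ≥ 13) = Σ_{j=13}^{15} C(15,j)·(3/5)^j·(2/5)^{15-j} = 827453637/30517578125.

827453637/30517578125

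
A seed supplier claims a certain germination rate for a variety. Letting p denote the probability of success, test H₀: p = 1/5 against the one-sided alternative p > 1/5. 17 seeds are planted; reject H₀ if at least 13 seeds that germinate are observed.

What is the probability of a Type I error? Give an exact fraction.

Under H₀, S ~ Binomial(17, 1/5), and α = P(S ≥ 13).
Summing C(17,j)(1/5)^j(4/5)^{17−j} for j = 13,…,17 gives 131009/152587890625.

131009/152587890625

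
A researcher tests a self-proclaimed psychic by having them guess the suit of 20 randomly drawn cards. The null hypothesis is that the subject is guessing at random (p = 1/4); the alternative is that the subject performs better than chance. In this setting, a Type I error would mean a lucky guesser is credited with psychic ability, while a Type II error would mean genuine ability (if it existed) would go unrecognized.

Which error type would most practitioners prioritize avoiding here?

Type I error

The Type I consequence (a lucky guesser is credited with psychic ability) is more severe than the Type II consequence (genuine ability (if it existed) would go unrecognized).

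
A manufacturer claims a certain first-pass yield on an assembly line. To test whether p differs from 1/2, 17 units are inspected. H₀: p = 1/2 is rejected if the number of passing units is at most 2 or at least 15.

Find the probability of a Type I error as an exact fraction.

77/32768

α = P(S ≤ 2 or S ≥ 15 | p = 1/2), S ~ Binomial(17, 1/2).
By symmetry, α = 2·P(S ≤ 2) = 2·(1 + 17 + 136)/131072 = 308/131072 = 77/32768.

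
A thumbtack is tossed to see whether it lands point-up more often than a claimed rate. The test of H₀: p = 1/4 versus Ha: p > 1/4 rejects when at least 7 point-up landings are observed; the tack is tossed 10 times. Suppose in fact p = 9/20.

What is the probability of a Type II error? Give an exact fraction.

2298892939321/2560000000000

A Type II error is failing to reject when Ha holds: with p = 9/20, β = P(S ≤ 6).
Equivalently, β = 1 − P(S ≥ 7) = 2298892939321/2560000000000.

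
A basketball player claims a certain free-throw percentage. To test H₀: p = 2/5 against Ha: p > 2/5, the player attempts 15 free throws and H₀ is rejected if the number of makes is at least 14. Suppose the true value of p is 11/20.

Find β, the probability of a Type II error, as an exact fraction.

16356278262148423407/16384000000000000000

Under the alternative p = 11/20, Y ~ Binomial(15, 11/20); β is the probability the test does not reject, P(Y < 14).
Equivalently, β = 1 − P(Y ≥ 14) = 16356278262148423407/16384000000000000000.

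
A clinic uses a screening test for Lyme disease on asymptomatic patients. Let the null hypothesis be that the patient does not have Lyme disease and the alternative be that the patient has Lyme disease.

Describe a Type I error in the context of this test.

A Type I error would mean concluding that the patient has Lyme disease when in fact the patient does not have Lyme disease.

A Type I error is rejecting H₀ when H₀ is true.
Here that means flagging the patient as positive and ordering follow-up testing when actually the patient does not have Lyme disease.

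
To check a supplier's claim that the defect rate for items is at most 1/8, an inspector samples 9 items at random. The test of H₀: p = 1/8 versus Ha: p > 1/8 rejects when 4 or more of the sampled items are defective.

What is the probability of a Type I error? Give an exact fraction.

α = P(reject H₀ | H₀ true) = P(K ≥ 4 | p = 1/8), K ~ Binomial(9, 1/8).
Computing the lower-tail complement: 1 − 4117715/4194304 = 76589/4194304.

76589/4194304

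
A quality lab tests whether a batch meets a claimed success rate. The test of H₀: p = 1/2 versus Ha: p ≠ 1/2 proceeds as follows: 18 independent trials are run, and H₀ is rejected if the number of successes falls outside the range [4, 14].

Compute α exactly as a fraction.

247/32768

The significance level is the null-hypothesis probability of the rejection region {≤3} ∪ {≥15}.
Each tail has probability (1 + 18 + 153 + 816)/262144; doubling gives α = 1976/262144 = 247/32768.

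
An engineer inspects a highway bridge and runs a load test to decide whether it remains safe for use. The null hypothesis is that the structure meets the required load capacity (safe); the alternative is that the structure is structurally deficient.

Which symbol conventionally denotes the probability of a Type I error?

α

P(Type I error) = P(reject H₀ | H₀ true) = α, the significance level.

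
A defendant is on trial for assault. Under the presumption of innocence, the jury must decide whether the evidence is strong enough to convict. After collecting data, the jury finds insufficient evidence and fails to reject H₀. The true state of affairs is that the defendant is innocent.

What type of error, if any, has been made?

Neither — the decision is correct.

The conventional null hypothesis here is that the defendant is innocent.
The test retained a true H₀ — the decision matches the true state.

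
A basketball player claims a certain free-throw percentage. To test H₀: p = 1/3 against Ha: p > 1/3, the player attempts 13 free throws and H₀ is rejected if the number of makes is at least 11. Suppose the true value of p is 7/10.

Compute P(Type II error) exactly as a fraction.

7788298257/9765625000

β = P(fail to reject H₀ | Ha true) = P(X ≤ 10 | p = 7/10), X ~ Binomial(13, 7/10).
Equivalently, β = 1 − P(X ≥ 11) = 7788298257/9765625000.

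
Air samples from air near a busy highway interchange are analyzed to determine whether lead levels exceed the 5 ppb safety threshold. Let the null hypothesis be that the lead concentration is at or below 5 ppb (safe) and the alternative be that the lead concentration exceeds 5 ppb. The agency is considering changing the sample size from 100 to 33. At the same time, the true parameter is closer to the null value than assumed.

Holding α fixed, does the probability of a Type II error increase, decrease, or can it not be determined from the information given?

A smaller sample increases the standard error, so the sampling distributions under H₀ and Ha overlap more. A smaller departure from H₀ means the test statistic under Ha is distributed closer to where it would be under H₀; rejection becomes less likely. Both changes push β in the same direction.

It increases.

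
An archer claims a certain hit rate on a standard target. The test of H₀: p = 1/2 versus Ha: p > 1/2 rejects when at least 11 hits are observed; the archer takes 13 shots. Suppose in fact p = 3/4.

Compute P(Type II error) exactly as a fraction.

β = P(fail to reject H₀ | Ha true) = P(S ≤ 10 | p = 3/4), S ~ Binomial(13, 3/4).
Adding the binomial probabilities P(S=0)+…+P(S=10) at p = 3/4 gives 22394171/33554432.

22394171/33554432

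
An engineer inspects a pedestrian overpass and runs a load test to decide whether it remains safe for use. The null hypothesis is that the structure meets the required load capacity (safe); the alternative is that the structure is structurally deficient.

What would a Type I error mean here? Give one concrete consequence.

A Type I error is rejecting H₀ when H₀ is true.
Here that means closing the structure for repairs when actually the structure meets the required load capacity (safe).

A Type I error would mean concluding that the structure is structurally deficient when in fact the structure meets the required load capacity (safe). Consequence: a sound structure is closed unnecessarily, at significant cost and disruption.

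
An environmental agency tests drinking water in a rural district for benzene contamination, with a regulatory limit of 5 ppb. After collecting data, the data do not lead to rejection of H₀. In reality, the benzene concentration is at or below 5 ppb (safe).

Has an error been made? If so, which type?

The conventional null hypothesis here is that the benzene concentration is at or below 5 ppb (safe).
The test retained a true H₀ — the decision matches the true state.

No error (correct decision).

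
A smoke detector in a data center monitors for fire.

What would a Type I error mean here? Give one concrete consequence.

A Type I error would mean concluding that there is a fire when in fact there is no fire. Consequence: the building is evacuated for a false alarm, disrupting work.

With the conventional null hypothesis that there is no fire:
A Type I error is rejecting H₀ when H₀ is true.
Here that means sounding the alarm and evacuating the building when actually there is no fire.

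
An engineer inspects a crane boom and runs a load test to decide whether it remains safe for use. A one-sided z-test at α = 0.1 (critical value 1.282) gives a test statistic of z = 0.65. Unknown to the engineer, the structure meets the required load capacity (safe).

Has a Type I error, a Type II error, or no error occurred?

The conventional null hypothesis is that the structure meets the required load capacity (safe).
Since z = 0.65 ≤ z* = 1.282, H₀ is not rejected.
H₀ is true (actually the structure meets the required load capacity (safe)).
The decision matches the true state — no error.

No error (correct decision).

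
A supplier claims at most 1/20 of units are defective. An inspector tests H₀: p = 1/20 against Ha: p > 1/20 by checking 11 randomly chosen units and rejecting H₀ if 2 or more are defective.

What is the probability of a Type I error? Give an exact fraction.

2086801226597/20480000000000

The significance level is the probability, assuming p = 1/20, of seeing 2 or more defectives in 11 draws.
Computing the lower-tail complement: 1 − 18393198773403/20480000000000 = 2086801226597/20480000000000.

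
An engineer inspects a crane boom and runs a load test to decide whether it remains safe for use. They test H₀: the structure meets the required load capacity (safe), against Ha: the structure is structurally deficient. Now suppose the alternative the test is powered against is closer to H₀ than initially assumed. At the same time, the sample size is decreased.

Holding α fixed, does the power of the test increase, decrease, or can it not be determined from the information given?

It decreases.

A smaller departure from H₀ means the test statistic under Ha is distributed closer to where it would be under H₀; rejection becomes less likely. Reducing n widens both sampling distributions, so the test has less ability to distinguish Ha from H₀. Both changes push β in the same direction.
Since power = 1 − β and β increases, power decreases.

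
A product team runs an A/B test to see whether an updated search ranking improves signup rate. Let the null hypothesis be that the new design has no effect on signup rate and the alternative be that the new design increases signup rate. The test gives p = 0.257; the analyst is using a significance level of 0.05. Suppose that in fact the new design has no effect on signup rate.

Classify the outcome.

Since p = 0.257 ≥ α = 0.05, H₀ is not rejected.
H₀ is true (actually the new design has no effect on signup rate).
The decision matches the true state — no error.

No error (correct decision).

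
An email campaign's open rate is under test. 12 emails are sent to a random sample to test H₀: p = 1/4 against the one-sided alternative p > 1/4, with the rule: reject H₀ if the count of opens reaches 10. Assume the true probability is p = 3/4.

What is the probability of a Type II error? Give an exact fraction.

10222777/16777216

Under the alternative p = 3/4, K ~ Binomial(12, 3/4); β is the probability the test does not reject, P(K < 10).
Equivalently, β = 1 − P(K ≥ 10) = 10222777/16777216.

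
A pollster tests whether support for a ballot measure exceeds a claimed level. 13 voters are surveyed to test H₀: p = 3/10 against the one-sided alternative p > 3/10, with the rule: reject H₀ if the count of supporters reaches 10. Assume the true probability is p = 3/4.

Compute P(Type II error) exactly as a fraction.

β = P(fail to reject H₀ | Ha true) = P(Y ≤ 9 | p = 3/4), Y ~ Binomial(13, 3/4).
Summing C(13,j)·(3/4)^j·(1/4)^{13-j} for j = 0..9 gives 3487541/8388608.

3487541/8388608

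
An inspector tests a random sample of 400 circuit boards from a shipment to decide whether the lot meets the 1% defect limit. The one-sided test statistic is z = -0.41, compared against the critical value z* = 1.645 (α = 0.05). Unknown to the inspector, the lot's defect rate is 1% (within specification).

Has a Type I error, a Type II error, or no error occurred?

The conventional null hypothesis is that the lot's defect rate is 1% (within specification).
Since z = -0.41 ≤ z* = 1.645, H₀ is not rejected.
H₀ is true (actually the lot's defect rate is 1% (within specification)).
The decision matches the true state — no error.

No error — this is a correct decision.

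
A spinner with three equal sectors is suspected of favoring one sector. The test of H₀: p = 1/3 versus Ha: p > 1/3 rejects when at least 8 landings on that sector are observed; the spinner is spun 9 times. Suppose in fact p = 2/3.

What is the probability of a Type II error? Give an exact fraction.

16867/19683

β = P(fail to reject H₀ | Ha true) = P(K ≤ 7 | p = 2/3), K ~ Binomial(9, 2/3).
Equivalently, β = 1 − P(K ≥ 8) = 16867/19683.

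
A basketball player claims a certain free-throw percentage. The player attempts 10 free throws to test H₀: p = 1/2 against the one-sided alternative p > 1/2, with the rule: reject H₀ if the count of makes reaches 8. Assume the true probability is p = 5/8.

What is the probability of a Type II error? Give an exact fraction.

211794831/268435456

Under the alternative p = 5/8, S ~ Binomial(10, 5/8); β is the probability the test does not reject, P(S < 8).
Summing C(10,j)·(5/8)^j·(3/8)^{10-j} for j = 0..7 gives 211794831/268435456.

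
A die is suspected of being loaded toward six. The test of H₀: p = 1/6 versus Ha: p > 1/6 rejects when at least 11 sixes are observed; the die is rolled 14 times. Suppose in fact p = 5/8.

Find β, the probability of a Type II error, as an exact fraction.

1830419739927/2199023255552

β = P(fail to reject H₀ | Ha true) = P(X ≤ 10 | p = 5/8), X ~ Binomial(14, 5/8).
Adding the binomial probabilities P(X=0)+…+P(X=10) at p = 5/8 gives 1830419739927/2199023255552.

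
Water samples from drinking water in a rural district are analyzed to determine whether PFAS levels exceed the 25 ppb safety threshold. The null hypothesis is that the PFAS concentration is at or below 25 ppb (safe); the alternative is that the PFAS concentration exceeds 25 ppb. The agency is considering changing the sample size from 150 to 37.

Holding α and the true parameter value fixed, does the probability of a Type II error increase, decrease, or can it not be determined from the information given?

Reducing n widens both sampling distributions, so the test has less ability to distinguish Ha from H₀.

It increases.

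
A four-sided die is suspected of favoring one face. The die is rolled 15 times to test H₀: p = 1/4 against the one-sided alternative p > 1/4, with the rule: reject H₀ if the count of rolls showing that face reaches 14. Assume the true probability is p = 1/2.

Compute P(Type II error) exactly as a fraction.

Under the alternative p = 1/2, S ~ Binomial(15, 1/2); β is the probability the test does not reject, P(S < 14).
Equivalently, β = 1 − P(S ≥ 14) = 2047/2048.

2047/2048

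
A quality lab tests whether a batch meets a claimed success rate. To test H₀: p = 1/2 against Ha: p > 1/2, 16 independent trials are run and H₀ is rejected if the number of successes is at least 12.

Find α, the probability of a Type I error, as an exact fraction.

2517/65536

The Type I error probability is α = P(X ≥ 12) computed under H₀, where X ~ Binomial(16, 1/2).
Summing the upper tail: (1820 + 560 + 120 + 16 + 1) / 2^16 = 2517/65536.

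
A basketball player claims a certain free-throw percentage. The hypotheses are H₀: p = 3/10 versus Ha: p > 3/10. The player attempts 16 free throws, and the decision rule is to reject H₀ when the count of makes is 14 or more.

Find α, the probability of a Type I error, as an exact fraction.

1190959281/400000000000000

Under H₀, Y ~ Binomial(16, 3/10), and α = P(Y ≥ 14).
P(Y ≥ 14) = Σ_{j=14}^{16} C(16,j)·(3/10)^j·(7/10)^{16-j} = 1190959281/400000000000000.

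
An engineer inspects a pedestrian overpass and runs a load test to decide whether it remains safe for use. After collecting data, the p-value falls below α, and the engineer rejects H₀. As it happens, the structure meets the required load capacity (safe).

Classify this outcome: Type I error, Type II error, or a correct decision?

Type I error

The conventional null hypothesis here is that the structure meets the required load capacity (safe).
H₀ was rejected, but H₀ is actually true.
Rejecting a true null hypothesis is a Type I error (false positive).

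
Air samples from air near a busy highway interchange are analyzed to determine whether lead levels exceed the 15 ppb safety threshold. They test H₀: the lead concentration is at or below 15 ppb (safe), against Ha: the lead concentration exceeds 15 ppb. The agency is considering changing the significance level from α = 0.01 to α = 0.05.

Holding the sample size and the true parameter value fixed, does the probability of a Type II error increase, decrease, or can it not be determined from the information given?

With a larger α the critical value moves toward the center, so more of the Ha sampling distribution lies in the rejection region.

It decreases.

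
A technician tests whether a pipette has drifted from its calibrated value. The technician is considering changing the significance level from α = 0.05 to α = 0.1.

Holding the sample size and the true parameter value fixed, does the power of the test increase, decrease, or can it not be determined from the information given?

It increases.

With a larger α the critical value moves toward the center, so more of the Ha sampling distribution lies in the rejection region.
Since power = 1 − β and β decreases, power increases.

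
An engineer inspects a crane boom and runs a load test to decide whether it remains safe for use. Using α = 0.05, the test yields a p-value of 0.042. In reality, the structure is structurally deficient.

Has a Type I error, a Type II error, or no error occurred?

The conventional null hypothesis is that the structure meets the required load capacity (safe).
Since p = 0.042 < α = 0.05, H₀ is rejected.
H₀ is false (actually the structure is structurally deficient).
The decision matches the true state — no error.

No error (correct decision).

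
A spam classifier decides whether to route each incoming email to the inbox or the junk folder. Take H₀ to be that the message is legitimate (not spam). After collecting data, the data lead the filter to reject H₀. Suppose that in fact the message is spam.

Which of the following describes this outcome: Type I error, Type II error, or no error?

Neither — the decision is correct.

The test rejected a false H₀ — the decision matches the true state.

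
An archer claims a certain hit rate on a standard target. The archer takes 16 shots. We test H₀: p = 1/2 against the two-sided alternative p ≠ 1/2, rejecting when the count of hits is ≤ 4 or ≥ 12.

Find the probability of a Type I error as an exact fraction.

The significance level is the null-hypothesis probability of the rejection region {≤4} ∪ {≥12}.
Each tail has probability (1 + 16 + 120 + 560 + 1820)/65536; doubling gives α = 5034/65536 = 2517/32768.

2517/32768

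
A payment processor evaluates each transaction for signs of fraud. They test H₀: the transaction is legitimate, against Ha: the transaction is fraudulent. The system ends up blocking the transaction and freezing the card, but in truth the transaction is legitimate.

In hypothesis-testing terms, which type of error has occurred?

Type I error

'Blocking the transaction and freezing the card' corresponds to rejecting H₀.
H₀ was rejected but H₀ is true — a Type I error (false positive).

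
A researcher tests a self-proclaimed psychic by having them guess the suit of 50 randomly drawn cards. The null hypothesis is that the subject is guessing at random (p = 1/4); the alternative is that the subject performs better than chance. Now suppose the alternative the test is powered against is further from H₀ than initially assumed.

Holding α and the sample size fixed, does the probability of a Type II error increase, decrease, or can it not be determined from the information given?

It decreases.

A larger true effect moves the Ha sampling distribution further from the H₀ critical value, making rejection more likely when Ha is true.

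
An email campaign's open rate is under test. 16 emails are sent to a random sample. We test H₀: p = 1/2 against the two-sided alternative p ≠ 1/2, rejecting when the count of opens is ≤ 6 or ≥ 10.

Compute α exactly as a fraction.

Under H₀, Y ~ Binomial(16, 1/2); α is the probability of landing in either tail, P(Y ≤ 6) + P(Y ≥ 10).
The two tails are symmetric, so α = 2·(1 + 16 + 120 + 560 + 1820 + 4368 + 8008)/2^16 = 29786/65536 = 14893/32768.

14893/32768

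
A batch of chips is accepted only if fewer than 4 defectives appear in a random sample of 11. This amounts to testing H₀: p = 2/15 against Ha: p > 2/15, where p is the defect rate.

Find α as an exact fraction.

27663615392/576650390625

The significance level is the probability, assuming p = 2/15, of seeing 4 or more defectives in 11 draws.
Computing the lower-tail complement: 1 − 548986775233/576650390625 = 27663615392/576650390625.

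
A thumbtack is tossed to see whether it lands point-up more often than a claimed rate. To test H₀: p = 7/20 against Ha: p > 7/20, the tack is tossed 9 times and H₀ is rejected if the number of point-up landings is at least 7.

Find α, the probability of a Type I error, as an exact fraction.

The Type I error probability is α = P(S ≥ 7) computed under H₀, where S ~ Binomial(9, 7/20).
P(S ≥ 7) = Σ_{j=7}^{9} C(9,j)·(7/20)^j·(13/20)^{9-j} = 715658867/64000000000.

715658867/64000000000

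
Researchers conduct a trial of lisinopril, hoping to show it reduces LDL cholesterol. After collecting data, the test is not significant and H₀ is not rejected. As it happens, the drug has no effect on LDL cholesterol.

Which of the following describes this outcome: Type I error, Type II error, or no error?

Neither — the decision is correct.

The conventional null hypothesis here is that the drug has no effect on LDL cholesterol.
The test retained a true H₀ — the decision matches the true state.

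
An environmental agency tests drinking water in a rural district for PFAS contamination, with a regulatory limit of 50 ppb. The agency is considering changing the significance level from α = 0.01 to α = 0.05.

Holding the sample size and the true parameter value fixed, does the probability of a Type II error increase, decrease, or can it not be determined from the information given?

A larger α widens the rejection region, so when the alternative is true more outcomes lead to rejection — failing to reject becomes less likely.

It decreases.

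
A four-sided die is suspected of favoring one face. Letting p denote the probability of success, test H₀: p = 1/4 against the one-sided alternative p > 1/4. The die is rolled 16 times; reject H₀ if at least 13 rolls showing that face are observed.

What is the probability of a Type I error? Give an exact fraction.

16249/4294967296

Under H₀, S ~ Binomial(16, 1/4), and α = P(S ≥ 13).
Adding the binomial terms for j = 13 through 16 with p = 1/4 yields 16249/4294967296.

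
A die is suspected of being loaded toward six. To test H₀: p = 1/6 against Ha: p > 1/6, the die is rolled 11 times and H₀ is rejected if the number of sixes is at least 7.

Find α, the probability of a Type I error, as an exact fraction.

38051/60466176

The Type I error probability is α = P(S ≥ 7) computed under H₀, where S ~ Binomial(11, 1/6).
Summing C(11,j)(1/6)^j(5/6)^{11−j} for j = 7,…,11 gives 38051/60466176.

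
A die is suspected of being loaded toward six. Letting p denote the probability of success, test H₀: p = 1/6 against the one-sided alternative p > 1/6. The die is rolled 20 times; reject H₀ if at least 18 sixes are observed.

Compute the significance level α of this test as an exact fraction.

The Type I error probability is α = P(X ≥ 18) computed under H₀, where X ~ Binomial(20, 1/6).
Summing C(20,j)(1/6)^j(5/6)^{20−j} for j = 18,…,20 gives 539/406239826673664.

539/406239826673664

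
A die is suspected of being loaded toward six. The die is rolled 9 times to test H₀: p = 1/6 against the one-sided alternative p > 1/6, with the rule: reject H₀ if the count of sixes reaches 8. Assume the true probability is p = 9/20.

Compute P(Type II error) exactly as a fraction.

126837738533/128000000000

Under the alternative p = 9/20, S ~ Binomial(9, 9/20); β is the probability the test does not reject, P(S < 8).
Equivalently, β = 1 − P(S ≥ 8) = 126837738533/128000000000.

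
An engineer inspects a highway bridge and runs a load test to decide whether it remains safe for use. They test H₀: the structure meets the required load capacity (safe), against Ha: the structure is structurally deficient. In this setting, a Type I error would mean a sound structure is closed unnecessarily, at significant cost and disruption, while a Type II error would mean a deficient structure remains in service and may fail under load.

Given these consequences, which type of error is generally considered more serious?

Type II error

The Type II consequence (a deficient structure remains in service and may fail under load) is more severe than the Type I consequence (a sound structure is closed unnecessarily, at significant cost and disruption).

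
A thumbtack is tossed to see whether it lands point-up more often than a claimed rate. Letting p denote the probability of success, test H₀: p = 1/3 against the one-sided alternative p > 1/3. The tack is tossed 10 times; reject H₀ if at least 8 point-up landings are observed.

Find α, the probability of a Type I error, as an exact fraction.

α = P(reject H₀ | H₀ true) = P(Y ≥ 8 | p = 1/3), with Y ~ Binomial(10, 1/3).
Summing C(10,j)(1/3)^j(2/3)^{10−j} for j = 8,…,10 gives 67/19683.

67/19683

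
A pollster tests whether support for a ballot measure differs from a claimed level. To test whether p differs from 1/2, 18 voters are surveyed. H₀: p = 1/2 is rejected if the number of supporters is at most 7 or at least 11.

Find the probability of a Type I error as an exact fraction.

α = P(X ≤ 7 or X ≥ 11 | p = 1/2), X ~ Binomial(18, 1/2).
The two tails are symmetric, so α = 2·(1 + 18 + 153 + 816 + 3060 + 8568 + 18564 + 31824)/2^18 = 126008/262144 = 15751/32768.

15751/32768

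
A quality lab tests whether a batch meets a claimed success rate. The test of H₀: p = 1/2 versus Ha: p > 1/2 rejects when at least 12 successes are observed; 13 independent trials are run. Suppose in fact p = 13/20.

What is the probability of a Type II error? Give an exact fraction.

9937124893407747/10240000000000000

β = P(fail to reject H₀ | Ha true) = P(Y ≤ 11 | p = 13/20), Y ~ Binomial(13, 13/20).
Adding the binomial probabilities P(Y=0)+…+P(Y=11) at p = 13/20 gives 9937124893407747/10240000000000000.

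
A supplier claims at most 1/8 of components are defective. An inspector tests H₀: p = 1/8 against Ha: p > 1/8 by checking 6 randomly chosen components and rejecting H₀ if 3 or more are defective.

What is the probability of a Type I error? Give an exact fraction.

Under H₀, X ~ Binomial(6, 1/8); the Type I error rate is P(X ≥ 3).
Computing the lower-tail complement: 1 − 127253/131072 = 3819/131072.

3819/131072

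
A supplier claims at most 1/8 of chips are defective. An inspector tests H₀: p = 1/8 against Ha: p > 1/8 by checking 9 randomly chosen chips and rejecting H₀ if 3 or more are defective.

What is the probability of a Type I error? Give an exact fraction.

α = P(reject H₀ | H₀ true) = P(K ≥ 3 | p = 1/8), K ~ Binomial(9, 1/8).
α = 1 − P(K ≤ 2) = 1 − 30471091/33554432 = 3083341/33554432.

3083341/33554432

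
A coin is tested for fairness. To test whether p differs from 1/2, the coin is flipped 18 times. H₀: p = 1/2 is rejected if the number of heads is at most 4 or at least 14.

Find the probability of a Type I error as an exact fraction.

253/8192

α = P(S ≤ 4 or S ≥ 14 | p = 1/2), S ~ Binomial(18, 1/2).
The two tails are symmetric, so α = 2·(1 + 18 + 153 + 816 + 3060)/2^18 = 8096/262144 = 253/8192.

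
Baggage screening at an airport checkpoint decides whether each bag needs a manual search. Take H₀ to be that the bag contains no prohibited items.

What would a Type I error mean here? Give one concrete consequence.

A Type I error is rejecting H₀ when H₀ is true.
Here that means flagging the bag for a manual search when actually the bag contains no prohibited items.

A Type I error would mean concluding that the bag contains a prohibited item when in fact the bag contains no prohibited items. Consequence: a harmless bag is searched, delaying the passenger.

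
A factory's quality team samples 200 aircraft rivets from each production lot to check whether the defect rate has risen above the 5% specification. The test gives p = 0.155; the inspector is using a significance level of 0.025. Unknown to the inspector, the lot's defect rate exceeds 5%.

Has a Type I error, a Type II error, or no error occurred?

The conventional null hypothesis is that the lot's defect rate is 5% (within specification).
Since p = 0.155 ≥ α = 0.025, H₀ is not rejected.
H₀ is false (actually the lot's defect rate exceeds 5%).
Failing to reject a false H₀ is a Type II error.

Type II error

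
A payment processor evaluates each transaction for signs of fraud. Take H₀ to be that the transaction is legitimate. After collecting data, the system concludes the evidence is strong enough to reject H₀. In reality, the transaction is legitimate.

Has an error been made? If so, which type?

H₀ was rejected, but H₀ is actually true.
Rejecting a true null hypothesis is a Type I error (false positive).

Type I error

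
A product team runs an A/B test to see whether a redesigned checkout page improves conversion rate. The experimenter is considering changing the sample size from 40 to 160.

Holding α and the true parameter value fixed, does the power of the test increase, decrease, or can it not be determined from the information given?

More data shrinks sampling variability; the test statistic under Ha concentrates further from the null value, making rejection more likely.
Since power = 1 − β and β decreases, power increases.

It increases.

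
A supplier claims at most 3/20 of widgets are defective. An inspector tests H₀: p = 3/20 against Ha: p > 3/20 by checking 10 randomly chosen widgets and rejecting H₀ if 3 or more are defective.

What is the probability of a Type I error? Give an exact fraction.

460297010259/2560000000000

The significance level is the probability, assuming p = 3/20, of seeing 3 or more defectives in 10 draws.
Via the complement, α = 1 − Σ_{j=0}^{2} C(10,j)(3/20)^j(17/20)^{10-j} = 460297010259/2560000000000.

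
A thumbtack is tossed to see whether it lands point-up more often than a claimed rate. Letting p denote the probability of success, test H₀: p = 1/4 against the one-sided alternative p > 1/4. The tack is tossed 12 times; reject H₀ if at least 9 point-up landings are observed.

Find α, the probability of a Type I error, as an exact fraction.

The Type I error probability is α = P(X ≥ 9) computed under H₀, where X ~ Binomial(12, 1/4).
Adding the binomial terms for j = 9 through 12 with p = 1/4 yields 6571/16777216.

6571/16777216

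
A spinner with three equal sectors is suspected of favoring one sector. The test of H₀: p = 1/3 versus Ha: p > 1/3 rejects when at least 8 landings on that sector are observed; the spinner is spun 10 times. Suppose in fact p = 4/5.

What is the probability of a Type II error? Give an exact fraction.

3146489/9765625

β = P(fail to reject H₀ | Ha true) = P(Y ≤ 7 | p = 4/5), Y ~ Binomial(10, 4/5).
Summing C(10,j)·(4/5)^j·(1/5)^{10-j} for j = 0..7 gives 3146489/9765625.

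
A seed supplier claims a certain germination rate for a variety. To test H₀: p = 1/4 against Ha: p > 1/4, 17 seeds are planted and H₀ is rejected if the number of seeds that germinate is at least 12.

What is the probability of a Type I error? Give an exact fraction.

α = P(reject H₀ | H₀ true) = P(S ≥ 12 | p = 1/4), with S ~ Binomial(17, 1/4).
Adding the binomial terms for j = 12 through 17 with p = 1/4 yields 429025/4294967296.

429025/4294967296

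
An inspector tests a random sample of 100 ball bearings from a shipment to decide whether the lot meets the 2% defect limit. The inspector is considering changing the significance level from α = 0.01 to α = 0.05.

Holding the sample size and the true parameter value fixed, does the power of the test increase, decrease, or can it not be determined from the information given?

Relaxing α lowers the evidence threshold; under Ha, outcomes that previously fell short now trigger rejection.
Since power = 1 − β and β decreases, power increases.

It increases.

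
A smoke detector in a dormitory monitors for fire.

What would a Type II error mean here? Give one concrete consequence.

A Type II error would mean concluding that there is no fire (or at least failing to establish that there is a fire) when in fact there is a fire. Consequence: a real fire goes undetected.

With the conventional null hypothesis that there is no fire:
A Type II error is failing to reject H₀ when H₀ is false.
Here that means remaining silent when actually there is a fire.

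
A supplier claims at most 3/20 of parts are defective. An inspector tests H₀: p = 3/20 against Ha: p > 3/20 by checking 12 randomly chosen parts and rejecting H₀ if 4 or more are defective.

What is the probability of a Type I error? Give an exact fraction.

75535426487313/819200000000000

The significance level is the probability, assuming p = 3/20, of seeing 4 or more defectives in 12 draws.
Via the complement, α = 1 − Σ_{j=0}^{3} C(12,j)(3/20)^j(17/20)^{12-j} = 75535426487313/819200000000000.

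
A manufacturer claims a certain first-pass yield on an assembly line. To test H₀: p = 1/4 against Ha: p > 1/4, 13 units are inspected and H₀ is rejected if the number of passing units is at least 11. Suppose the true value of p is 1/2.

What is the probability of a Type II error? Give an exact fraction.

β = P(fail to reject H₀ | Ha true) = P(X ≤ 10 | p = 1/2), X ~ Binomial(13, 1/2).
Summing C(13,j)·(1/2)^j·(1/2)^{13-j} for j = 0..10 gives 2025/2048.

2025/2048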